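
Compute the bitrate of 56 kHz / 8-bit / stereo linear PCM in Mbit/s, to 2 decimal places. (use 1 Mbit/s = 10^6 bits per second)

Bit rate = 56,000 × 8 × 2 = 896,000 bits/s.
= 0.90 Mbit/s.

0.90 Mbit/s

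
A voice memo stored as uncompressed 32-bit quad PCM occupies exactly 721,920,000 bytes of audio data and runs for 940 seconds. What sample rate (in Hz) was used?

48,000 Hz

Bytes = sample_rate × seconds × bytes_per_sample × channels.
sample_rate = 721,920,000 / (940 × 4 × 4) = 721,920,000 / 15,040 = 48,000 Hz.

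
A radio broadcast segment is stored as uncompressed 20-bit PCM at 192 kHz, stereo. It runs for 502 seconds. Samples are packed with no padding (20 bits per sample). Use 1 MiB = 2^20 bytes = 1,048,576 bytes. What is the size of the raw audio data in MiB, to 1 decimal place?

459.6 MiB

Bits = 192,000 × 502 × 20 × 2 = 3,855,360,000 bits = 481,920,000 bytes.
481,920,000 / 1,048,576 = 459.6 MiB.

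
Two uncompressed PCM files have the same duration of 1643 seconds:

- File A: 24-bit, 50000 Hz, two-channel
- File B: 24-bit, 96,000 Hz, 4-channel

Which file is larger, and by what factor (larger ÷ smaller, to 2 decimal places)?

File A: 50,000 × 3 × 2 = 300,000 bytes/s.
File B: 96,000 × 3 × 4 = 1,152,000 bytes/s.
File B is larger; ratio = 1,892,736,000 / 492,900,000 = 3.84.

File B, by a factor of 3.84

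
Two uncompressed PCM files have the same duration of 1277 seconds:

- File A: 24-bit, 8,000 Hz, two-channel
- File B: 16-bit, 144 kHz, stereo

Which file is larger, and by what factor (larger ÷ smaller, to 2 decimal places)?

File A: 8,000 × 3 × 2 = 48,000 bytes/s.
File B: 144,000 × 2 × 2 = 576,000 bytes/s.
File B is larger; ratio = 735,552,000 / 61,296,000 = 12.00.

File B, by a factor of 12.00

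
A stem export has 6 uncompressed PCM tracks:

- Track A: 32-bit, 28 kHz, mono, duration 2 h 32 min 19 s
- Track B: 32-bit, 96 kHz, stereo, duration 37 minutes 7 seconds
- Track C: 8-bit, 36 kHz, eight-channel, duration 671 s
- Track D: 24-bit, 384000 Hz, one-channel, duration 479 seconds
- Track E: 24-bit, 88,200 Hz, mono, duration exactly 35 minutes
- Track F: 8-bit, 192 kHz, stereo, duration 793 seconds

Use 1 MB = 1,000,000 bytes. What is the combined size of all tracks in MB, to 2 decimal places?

4339.13 MB

Track A: 2 h 32 min 19 s = 9,139 s; 28,000 × 9,139 × 4 × 1 = 1,023,568,000 bytes.
Track B: 37 minutes 7 seconds = 2,227 s; 96,000 × 2,227 × 4 × 2 = 1,710,336,000 bytes.
Track C: 36,000 × 671 × 1 × 8 = 193,248,000 bytes.
Track D: 384,000 × 479 × 3 × 1 = 551,808,000 bytes.
Track E: exactly 35 minutes = 2,100 s; 88,200 × 2,100 × 3 × 1 = 555,660,000 bytes.
Track F: 192,000 × 793 × 1 × 2 = 304,512,000 bytes.
Total = 4,339,132,000 bytes = 4339.13 MB.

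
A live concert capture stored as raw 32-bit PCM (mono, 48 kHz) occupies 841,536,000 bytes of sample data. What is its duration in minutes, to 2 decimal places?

Byte rate = 48,000 × 4 × 1 = 192,000 bytes/s.
Duration = 841,536,000 / 192,000 = 4,383 s.
4,383 s / 60 = 73.05 minutes.

73.05 minutes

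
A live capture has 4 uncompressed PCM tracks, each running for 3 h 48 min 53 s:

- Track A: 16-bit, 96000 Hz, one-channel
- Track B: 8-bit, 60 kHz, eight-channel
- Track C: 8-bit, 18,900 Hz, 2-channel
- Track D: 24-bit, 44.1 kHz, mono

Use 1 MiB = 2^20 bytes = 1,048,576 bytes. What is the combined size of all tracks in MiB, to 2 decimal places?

11028.82 MiB

3 h 48 min 53 s = 13,733 s.
Track A: 96,000 × 13,733 × 2 × 1 = 2,636,736,000 bytes.
Track B: 60,000 × 13,733 × 1 × 8 = 6,591,840,000 bytes.
Track C: 18,900 × 13,733 × 1 × 2 = 519,107,400 bytes.
Track D: 44,100 × 13,733 × 3 × 1 = 1,816,875,900 bytes.
Total = 11,564,559,300 bytes = 11028.82 MiB.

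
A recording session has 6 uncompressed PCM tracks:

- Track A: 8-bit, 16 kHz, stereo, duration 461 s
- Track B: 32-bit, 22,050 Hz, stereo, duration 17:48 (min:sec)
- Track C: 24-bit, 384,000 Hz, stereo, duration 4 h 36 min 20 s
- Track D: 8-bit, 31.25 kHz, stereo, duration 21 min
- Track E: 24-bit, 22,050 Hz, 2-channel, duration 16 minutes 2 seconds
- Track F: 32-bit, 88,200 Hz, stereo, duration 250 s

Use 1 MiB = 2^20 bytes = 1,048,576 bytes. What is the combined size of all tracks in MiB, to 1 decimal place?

36989.1 MiB

Track A: 16,000 × 461 × 1 × 2 = 14,752,000 bytes.
Track B: 17:48 (min:sec) = 1,068 s; 22,050 × 1,068 × 4 × 2 = 188,395,200 bytes.
Track C: 4 h 36 min 20 s = 16,580 s; 384,000 × 16,580 × 3 × 2 = 38,200,320,000 bytes.
Track D: 21 min = 1,260 s; 31,250 × 1,260 × 1 × 2 = 78,750,000 bytes.
Track E: 16 minutes 2 seconds = 962 s; 22,050 × 962 × 3 × 2 = 127,272,600 bytes.
Track F: 88,200 × 250 × 4 × 2 = 176,400,000 bytes.
Total = 38,785,889,800 bytes = 36989.1 MiB.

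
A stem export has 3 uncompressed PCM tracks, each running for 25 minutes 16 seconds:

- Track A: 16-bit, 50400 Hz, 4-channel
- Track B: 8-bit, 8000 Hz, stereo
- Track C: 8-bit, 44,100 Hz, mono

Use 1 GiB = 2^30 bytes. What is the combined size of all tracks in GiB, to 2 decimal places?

0.65 GiB

25 minutes 16 seconds = 1,516 s.
Track A: 50,400 × 1,516 × 2 × 4 = 611,251,200 bytes.
Track B: 8,000 × 1,516 × 1 × 2 = 24,256,000 bytes.
Track C: 44,100 × 1,516 × 1 × 1 = 66,855,600 bytes.
Total = 702,362,800 bytes = 0.65 GiB.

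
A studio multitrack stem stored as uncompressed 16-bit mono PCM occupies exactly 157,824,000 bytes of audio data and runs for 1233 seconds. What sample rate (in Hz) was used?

64,000 Hz

Bytes = sample_rate × seconds × bytes_per_sample × channels.
sample_rate = 157,824,000 / (1,233 × 2 × 1) = 157,824,000 / 2,466 = 64,000 Hz.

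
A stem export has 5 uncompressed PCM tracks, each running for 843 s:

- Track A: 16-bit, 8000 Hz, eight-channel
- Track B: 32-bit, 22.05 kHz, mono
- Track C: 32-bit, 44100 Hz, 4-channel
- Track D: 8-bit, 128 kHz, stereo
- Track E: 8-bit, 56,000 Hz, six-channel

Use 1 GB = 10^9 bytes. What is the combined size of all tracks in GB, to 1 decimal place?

1.3 GB

Track A: 8,000 × 843 × 2 × 8 = 107,904,000 bytes.
Track B: 22,050 × 843 × 4 × 1 = 74,352,600 bytes.
Track C: 44,100 × 843 × 4 × 4 = 594,820,800 bytes.
Track D: 128,000 × 843 × 1 × 2 = 215,808,000 bytes.
Track E: 56,000 × 843 × 1 × 6 = 283,248,000 bytes.
Total = 1,276,133,400 bytes = 1.3 GB.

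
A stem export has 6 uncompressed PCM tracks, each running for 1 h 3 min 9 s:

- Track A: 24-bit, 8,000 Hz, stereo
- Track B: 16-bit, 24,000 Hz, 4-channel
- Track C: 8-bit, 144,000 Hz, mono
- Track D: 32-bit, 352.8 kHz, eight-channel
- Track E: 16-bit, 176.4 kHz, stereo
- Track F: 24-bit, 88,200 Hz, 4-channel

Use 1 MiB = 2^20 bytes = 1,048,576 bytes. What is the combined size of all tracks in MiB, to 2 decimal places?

48556.39 MiB

1 h 3 min 9 s = 3,789 s.
Track A: 8,000 × 3,789 × 3 × 2 = 181,872,000 bytes.
Track B: 24,000 × 3,789 × 2 × 4 = 727,488,000 bytes.
Track C: 144,000 × 3,789 × 1 × 1 = 545,616,000 bytes.
Track D: 352,800 × 3,789 × 4 × 8 = 42,776,294,400 bytes.
Track E: 176,400 × 3,789 × 2 × 2 = 2,673,518,400 bytes.
Track F: 88,200 × 3,789 × 3 × 4 = 4,010,277,600 bytes.
Total = 50,915,066,400 bytes = 48556.39 MiB.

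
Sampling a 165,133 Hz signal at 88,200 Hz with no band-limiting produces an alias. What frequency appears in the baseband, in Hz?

11,267 Hz

Nyquist = 88,200/2 = 44,100 Hz; 165,133 Hz exceeds it.
Alias = |165,133 − 2×88,200| = |165,133 − 176,400| = 11,267 Hz.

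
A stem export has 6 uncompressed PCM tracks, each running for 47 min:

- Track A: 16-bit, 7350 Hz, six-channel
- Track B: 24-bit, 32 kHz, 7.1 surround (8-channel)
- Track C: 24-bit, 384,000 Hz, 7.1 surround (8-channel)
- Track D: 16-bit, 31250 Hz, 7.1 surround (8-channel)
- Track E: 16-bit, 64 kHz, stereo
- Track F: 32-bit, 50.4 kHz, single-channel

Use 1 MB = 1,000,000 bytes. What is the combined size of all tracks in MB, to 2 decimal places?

31104.04 MB

47 min = 2,820 s.
Track A: 7,350 × 2,820 × 2 × 6 = 248,724,000 bytes.
Track B: 32,000 × 2,820 × 3 × 8 = 2,165,760,000 bytes.
Track C: 384,000 × 2,820 × 3 × 8 = 25,989,120,000 bytes.
Track D: 31,250 × 2,820 × 2 × 8 = 1,410,000,000 bytes.
Track E: 64,000 × 2,820 × 2 × 2 = 721,920,000 bytes.
Track F: 50,400 × 2,820 × 4 × 1 = 568,512,000 bytes.
Total = 31,104,036,000 bytes = 31104.04 MB.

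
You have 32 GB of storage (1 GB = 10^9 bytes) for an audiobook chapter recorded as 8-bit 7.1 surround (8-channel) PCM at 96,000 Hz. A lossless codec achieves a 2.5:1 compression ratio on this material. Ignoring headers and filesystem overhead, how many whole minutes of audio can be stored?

Uncompressed byte rate = 96,000 × 1 × 8 = 768,000 bytes/s.
After 2.5:1 compression, effective rate ≈ 307200 bytes/s.
Capacity = 32 × 1,000,000,000 = 32,000,000,000 bytes.
32,000,000,000 / effective rate ≈ 104166.67 s → 1,736 minutes.

1,736 minutes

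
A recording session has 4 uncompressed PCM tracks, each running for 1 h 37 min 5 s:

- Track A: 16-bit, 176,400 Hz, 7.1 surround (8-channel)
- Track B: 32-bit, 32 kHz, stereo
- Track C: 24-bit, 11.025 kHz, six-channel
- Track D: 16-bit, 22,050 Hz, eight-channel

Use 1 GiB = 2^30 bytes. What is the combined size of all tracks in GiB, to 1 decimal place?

1 h 37 min 5 s = 5,825 s.
Track A: 176,400 × 5,825 × 2 × 8 = 16,440,480,000 bytes.
Track B: 32,000 × 5,825 × 4 × 2 = 1,491,200,000 bytes.
Track C: 11,025 × 5,825 × 3 × 6 = 1,155,971,250 bytes.
Track D: 22,050 × 5,825 × 2 × 8 = 2,055,060,000 bytes.
Total = 21,142,711,250 bytes = 19.7 GiB.

19.7 GiB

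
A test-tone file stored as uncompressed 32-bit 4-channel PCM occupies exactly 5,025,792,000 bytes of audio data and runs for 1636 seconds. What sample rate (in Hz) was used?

192,000 Hz

Bytes = sample_rate × seconds × bytes_per_sample × channels.
sample_rate = 5,025,792,000 / (1,636 × 4 × 4) = 5,025,792,000 / 26,176 = 192,000 Hz.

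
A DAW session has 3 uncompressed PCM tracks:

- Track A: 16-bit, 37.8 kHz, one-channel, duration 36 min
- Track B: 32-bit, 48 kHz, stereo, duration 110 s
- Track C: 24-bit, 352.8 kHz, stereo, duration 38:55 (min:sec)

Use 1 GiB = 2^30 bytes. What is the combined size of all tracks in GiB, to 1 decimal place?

Track A: 36 min = 2,160 s; 37,800 × 2,160 × 2 × 1 = 163,296,000 bytes.
Track B: 48,000 × 110 × 4 × 2 = 42,240,000 bytes.
Track C: 38:55 (min:sec) = 2,335 s; 352,800 × 2,335 × 3 × 2 = 4,942,728,000 bytes.
Total = 5,148,264,000 bytes = 4.8 GiB.

4.8 GiB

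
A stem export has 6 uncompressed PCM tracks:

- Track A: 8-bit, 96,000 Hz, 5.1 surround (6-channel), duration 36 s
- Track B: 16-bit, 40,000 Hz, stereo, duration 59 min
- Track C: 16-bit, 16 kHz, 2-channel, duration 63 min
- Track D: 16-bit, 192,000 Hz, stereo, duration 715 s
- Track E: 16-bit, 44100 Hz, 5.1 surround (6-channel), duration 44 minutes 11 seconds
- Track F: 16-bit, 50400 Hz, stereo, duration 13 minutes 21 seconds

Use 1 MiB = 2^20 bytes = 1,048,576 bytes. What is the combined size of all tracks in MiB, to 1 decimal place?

2806.3 MiB

Track A: 96,000 × 36 × 1 × 6 = 20,736,000 bytes.
Track B: 59 min = 3,540 s; 40,000 × 3,540 × 2 × 2 = 566,400,000 bytes.
Track C: 63 min = 3,780 s; 16,000 × 3,780 × 2 × 2 = 241,920,000 bytes.
Track D: 192,000 × 715 × 2 × 2 = 549,120,000 bytes.
Track E: 44 minutes 11 seconds = 2,651 s; 44,100 × 2,651 × 2 × 6 = 1,402,909,200 bytes.
Track F: 13 minutes 21 seconds = 801 s; 50,400 × 801 × 2 × 2 = 161,481,600 bytes.
Total = 2,942,566,800 bytes = 2806.3 MiB.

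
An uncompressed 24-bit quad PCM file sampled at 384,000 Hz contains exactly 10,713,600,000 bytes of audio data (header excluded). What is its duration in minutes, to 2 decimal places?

38.75 minutes

Byte rate = 384,000 × 3 × 4 = 4,608,000 bytes/s.
Duration = 10,713,600,000 / 4,608,000 = 2,325 s.
2,325 s / 60 = 38.75 minutes.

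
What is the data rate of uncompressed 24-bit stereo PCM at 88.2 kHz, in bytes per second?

529,200 bytes/s

Bit rate = 88,200 × 24 × 2 = 4,233,600 bits/s.
4,233,600 / 8 = 529,200 bytes/s.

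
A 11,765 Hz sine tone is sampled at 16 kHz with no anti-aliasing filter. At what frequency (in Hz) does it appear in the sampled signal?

Nyquist = 16,000/2 = 8,000 Hz; 11,765 Hz exceeds it.
Alias = |11,765 − 1×16,000| = |11,765 − 16,000| = 4,235 Hz.

4,235 Hz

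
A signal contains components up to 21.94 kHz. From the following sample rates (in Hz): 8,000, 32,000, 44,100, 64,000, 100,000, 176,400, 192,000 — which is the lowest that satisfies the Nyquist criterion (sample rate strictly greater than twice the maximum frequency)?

44,100 Hz

Need sample rate > 2 × 21,940 = 43,880 Hz.
Lowest listed rate above 43,880 Hz is 44,100 Hz.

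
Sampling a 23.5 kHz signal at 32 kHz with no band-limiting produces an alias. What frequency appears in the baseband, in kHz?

Nyquist = 32,000/2 = 16,000 Hz; 23,500 Hz exceeds it.
Alias = |23,500 − 1×32,000| = |23,500 − 32,000| = 8,500 Hz = 8.5 kHz.

8.5 kHz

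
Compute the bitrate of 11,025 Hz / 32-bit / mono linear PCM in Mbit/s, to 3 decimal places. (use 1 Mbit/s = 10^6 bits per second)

Bit rate = 11,025 × 32 × 1 = 352,800 bits/s.
= 0.353 Mbit/s.

0.353 Mbit/s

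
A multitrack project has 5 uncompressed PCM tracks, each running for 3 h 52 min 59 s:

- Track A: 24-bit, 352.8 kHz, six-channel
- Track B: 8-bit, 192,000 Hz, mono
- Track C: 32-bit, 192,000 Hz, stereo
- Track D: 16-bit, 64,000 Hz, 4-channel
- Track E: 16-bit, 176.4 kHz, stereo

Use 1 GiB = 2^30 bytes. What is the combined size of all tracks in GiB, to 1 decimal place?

3 h 52 min 59 s = 13,979 s.
Track A: 352,800 × 13,979 × 3 × 6 = 88,772,241,600 bytes.
Track B: 192,000 × 13,979 × 1 × 1 = 2,683,968,000 bytes.
Track C: 192,000 × 13,979 × 4 × 2 = 21,471,744,000 bytes.
Track D: 64,000 × 13,979 × 2 × 4 = 7,157,248,000 bytes.
Track E: 176,400 × 13,979 × 2 × 2 = 9,863,582,400 bytes.
Total = 129,948,784,000 bytes = 121.0 GiB.

121.0 GiB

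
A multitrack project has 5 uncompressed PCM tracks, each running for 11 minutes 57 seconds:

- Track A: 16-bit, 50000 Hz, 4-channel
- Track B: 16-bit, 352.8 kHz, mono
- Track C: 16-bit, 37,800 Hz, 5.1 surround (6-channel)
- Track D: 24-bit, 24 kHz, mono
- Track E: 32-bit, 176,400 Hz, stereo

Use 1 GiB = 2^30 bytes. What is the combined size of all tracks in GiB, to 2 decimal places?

2.03 GiB

11 minutes 57 seconds = 717 s.
Track A: 50,000 × 717 × 2 × 4 = 286,800,000 bytes.
Track B: 352,800 × 717 × 2 × 1 = 505,915,200 bytes.
Track C: 37,800 × 717 × 2 × 6 = 325,231,200 bytes.
Track D: 24,000 × 717 × 3 × 1 = 51,624,000 bytes.
Track E: 176,400 × 717 × 4 × 2 = 1,011,830,400 bytes.
Total = 2,181,400,800 bytes = 2.03 GiB.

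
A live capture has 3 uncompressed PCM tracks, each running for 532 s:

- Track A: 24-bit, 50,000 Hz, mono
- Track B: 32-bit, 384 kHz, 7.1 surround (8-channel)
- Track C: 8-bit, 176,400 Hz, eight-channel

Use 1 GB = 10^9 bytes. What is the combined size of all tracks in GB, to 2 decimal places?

Track A: 50,000 × 532 × 3 × 1 = 79,800,000 bytes.
Track B: 384,000 × 532 × 4 × 8 = 6,537,216,000 bytes.
Track C: 176,400 × 532 × 1 × 8 = 750,758,400 bytes.
Total = 7,367,774,400 bytes = 7.37 GB.

7.37 GB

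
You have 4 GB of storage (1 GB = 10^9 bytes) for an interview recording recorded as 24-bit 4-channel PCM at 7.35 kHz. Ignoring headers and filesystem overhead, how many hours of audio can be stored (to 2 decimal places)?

12.60 hours

Uncompressed byte rate = 7,350 × 3 × 4 = 88,200 bytes/s.
Capacity = 4 × 1,000,000,000 = 4,000,000,000 bytes.
4,000,000,000 / 88,200 ≈ 45351.47 s → 12.60 hours.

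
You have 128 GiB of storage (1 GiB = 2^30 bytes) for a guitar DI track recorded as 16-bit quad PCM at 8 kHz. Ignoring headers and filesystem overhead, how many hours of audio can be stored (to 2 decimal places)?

Uncompressed byte rate = 8,000 × 2 × 4 = 64,000 bytes/s.
Capacity = 128 × 1,073,741,824 = 137,438,953,472 bytes.
137,438,953,472 / 64,000 ≈ 2147483.65 s → 596.52 hours.

596.52 hours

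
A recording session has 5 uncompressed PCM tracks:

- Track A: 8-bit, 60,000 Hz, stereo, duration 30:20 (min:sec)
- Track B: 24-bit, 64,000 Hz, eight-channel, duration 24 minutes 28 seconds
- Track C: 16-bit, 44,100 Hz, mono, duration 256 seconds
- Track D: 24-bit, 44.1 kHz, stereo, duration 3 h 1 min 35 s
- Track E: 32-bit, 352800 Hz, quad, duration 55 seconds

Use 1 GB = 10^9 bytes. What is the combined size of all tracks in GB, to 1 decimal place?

5.7 GB

Track A: 30:20 (min:sec) = 1,820 s; 60,000 × 1,820 × 1 × 2 = 218,400,000 bytes.
Track B: 24 minutes 28 seconds = 1,468 s; 64,000 × 1,468 × 3 × 8 = 2,254,848,000 bytes.
Track C: 44,100 × 256 × 2 × 1 = 22,579,200 bytes.
Track D: 3 h 1 min 35 s = 10,895 s; 44,100 × 10,895 × 3 × 2 = 2,882,817,000 bytes.
Track E: 352,800 × 55 × 4 × 4 = 310,464,000 bytes.
Total = 5,689,108,200 bytes = 5.7 GB.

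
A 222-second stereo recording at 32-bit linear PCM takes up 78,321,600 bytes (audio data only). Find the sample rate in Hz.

44,100 Hz

Bytes = sample_rate × seconds × bytes_per_sample × channels.
sample_rate = 78,321,600 / (222 × 4 × 2) = 78,321,600 / 1,776 = 44,100 Hz.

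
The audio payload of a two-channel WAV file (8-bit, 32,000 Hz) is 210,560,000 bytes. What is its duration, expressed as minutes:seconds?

Byte rate = 32,000 × 1 × 2 = 64,000 bytes/s.
Duration = 210,560,000 / 64,000 = 3,290 s.
3,290 s = 54:50.

54:50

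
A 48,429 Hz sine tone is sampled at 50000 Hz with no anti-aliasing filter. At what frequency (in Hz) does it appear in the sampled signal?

1,571 Hz

Nyquist = 50,000/2 = 25,000 Hz; 48,429 Hz exceeds it.
Alias = |48,429 − 1×50,000| = |48,429 − 50,000| = 1,571 Hz.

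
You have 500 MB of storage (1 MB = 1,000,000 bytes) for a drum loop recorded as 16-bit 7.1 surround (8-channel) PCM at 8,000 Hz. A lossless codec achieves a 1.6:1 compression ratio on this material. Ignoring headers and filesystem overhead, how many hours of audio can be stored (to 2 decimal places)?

Uncompressed byte rate = 8,000 × 2 × 8 = 128,000 bytes/s.
After 1.6:1 compression, effective rate ≈ 80000 bytes/s.
Capacity = 500 × 1,000,000 = 500,000,000 bytes.
500,000,000 / effective rate ≈ 6250 s → 1.74 hours.

1.74 hours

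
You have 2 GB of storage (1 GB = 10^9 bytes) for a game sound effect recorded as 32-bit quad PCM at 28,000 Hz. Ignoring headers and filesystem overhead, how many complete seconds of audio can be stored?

Uncompressed byte rate = 28,000 × 4 × 4 = 448,000 bytes/s.
Capacity = 2 × 1,000,000,000 = 2,000,000,000 bytes.
2,000,000,000 / 448,000 ≈ 4464.29 s → 4,464 seconds.

4,464 seconds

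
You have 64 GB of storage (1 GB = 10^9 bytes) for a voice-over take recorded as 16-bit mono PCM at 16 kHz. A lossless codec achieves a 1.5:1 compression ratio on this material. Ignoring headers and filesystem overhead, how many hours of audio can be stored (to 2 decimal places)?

833.33 hours

Uncompressed byte rate = 16,000 × 2 × 1 = 32,000 bytes/s.
After 1.5:1 compression, effective rate ≈ 21333.33 bytes/s.
Capacity = 64 × 1,000,000,000 = 64,000,000,000 bytes.
64,000,000,000 / effective rate ≈ 3000000 s → 833.33 hours.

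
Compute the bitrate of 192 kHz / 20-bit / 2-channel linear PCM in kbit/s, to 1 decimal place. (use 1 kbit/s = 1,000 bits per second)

Bit rate = 192,000 × 20 × 2 = 7,680,000 bits/s.
= 7680.0 kbit/s.

7680.0 kbit/s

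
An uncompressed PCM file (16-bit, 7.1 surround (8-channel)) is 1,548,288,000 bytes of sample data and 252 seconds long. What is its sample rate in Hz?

Bytes = sample_rate × seconds × bytes_per_sample × channels.
sample_rate = 1,548,288,000 / (252 × 2 × 8) = 1,548,288,000 / 4,032 = 384,000 Hz.

384,000 Hz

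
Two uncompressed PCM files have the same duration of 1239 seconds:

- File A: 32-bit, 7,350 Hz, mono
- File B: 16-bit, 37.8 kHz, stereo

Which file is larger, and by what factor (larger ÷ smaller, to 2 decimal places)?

File A: 7,350 × 4 × 1 = 29,400 bytes/s.
File B: 37,800 × 2 × 2 = 151,200 bytes/s.
File B is larger; ratio = 187,336,800 / 36,426,600 = 5.14.

File B, by a factor of 5.14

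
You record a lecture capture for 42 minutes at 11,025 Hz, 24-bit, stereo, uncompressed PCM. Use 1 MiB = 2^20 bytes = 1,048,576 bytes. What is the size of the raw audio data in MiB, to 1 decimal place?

Duration = 42 minutes = 2,520 s.
Bytes = 11,025 samples/s × 2,520 s × 3 bytes/sample × 2 ch = 166,698,000 bytes.
166,698,000 / 1,048,576 = 159.0 MiB.

159.0 MiB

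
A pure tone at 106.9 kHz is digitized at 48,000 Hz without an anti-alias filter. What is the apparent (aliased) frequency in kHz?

10.9 kHz

Nyquist = 48,000/2 = 24,000 Hz; 106,900 Hz exceeds it.
Alias = |106,900 − 2×48,000| = |106,900 − 96,000| = 10,900 Hz = 10.9 kHz.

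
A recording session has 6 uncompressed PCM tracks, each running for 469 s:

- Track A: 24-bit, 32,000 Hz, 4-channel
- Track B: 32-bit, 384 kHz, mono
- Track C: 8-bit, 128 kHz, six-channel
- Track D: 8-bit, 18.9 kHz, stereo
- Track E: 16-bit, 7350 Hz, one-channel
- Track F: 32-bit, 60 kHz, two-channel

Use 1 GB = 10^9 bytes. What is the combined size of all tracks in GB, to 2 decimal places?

Track A: 32,000 × 469 × 3 × 4 = 180,096,000 bytes.
Track B: 384,000 × 469 × 4 × 1 = 720,384,000 bytes.
Track C: 128,000 × 469 × 1 × 6 = 360,192,000 bytes.
Track D: 18,900 × 469 × 1 × 2 = 17,728,200 bytes.
Track E: 7,350 × 469 × 2 × 1 = 6,894,300 bytes.
Track F: 60,000 × 469 × 4 × 2 = 225,120,000 bytes.
Total = 1,510,414,500 bytes = 1.51 GB.

1.51 GB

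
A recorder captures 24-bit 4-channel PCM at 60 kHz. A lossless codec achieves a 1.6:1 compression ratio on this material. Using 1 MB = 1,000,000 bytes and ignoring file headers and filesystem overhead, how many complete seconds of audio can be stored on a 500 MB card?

1,111 seconds

Uncompressed byte rate = 60,000 × 3 × 4 = 720,000 bytes/s.
After 1.6:1 compression, effective rate ≈ 450000 bytes/s.
Capacity = 500 × 1,000,000 = 500,000,000 bytes.
500,000,000 / effective rate ≈ 1111.11 s → 1,111 seconds.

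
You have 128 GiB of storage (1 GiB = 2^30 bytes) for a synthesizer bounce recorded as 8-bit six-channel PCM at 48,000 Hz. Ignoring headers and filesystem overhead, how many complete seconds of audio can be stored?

477,218 seconds

Uncompressed byte rate = 48,000 × 1 × 6 = 288,000 bytes/s.
Capacity = 128 × 1,073,741,824 = 137,438,953,472 bytes.
137,438,953,472 / 288,000 ≈ 477218.59 s → 477,218 seconds.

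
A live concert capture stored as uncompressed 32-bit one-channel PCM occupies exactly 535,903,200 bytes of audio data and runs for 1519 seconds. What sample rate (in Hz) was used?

Bytes = sample_rate × seconds × bytes_per_sample × channels.
sample_rate = 535,903,200 / (1,519 × 4 × 1) = 535,903,200 / 6,076 = 88,200 Hz.

88,200 Hz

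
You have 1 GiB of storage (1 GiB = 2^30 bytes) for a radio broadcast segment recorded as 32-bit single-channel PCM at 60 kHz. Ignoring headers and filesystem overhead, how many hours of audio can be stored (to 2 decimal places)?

1.24 hours

Uncompressed byte rate = 60,000 × 4 × 1 = 240,000 bytes/s.
Capacity = 1 × 1,073,741,824 = 1,073,741,824 bytes.
1,073,741,824 / 240,000 ≈ 4473.92 s → 1.24 hours.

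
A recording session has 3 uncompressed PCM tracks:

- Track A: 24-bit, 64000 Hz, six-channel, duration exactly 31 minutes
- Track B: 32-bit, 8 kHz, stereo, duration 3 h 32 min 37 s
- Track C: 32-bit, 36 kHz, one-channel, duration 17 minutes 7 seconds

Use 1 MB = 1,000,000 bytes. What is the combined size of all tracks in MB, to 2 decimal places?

Track A: exactly 31 minutes = 1,860 s; 64,000 × 1,860 × 3 × 6 = 2,142,720,000 bytes.
Track B: 3 h 32 min 37 s = 12,757 s; 8,000 × 12,757 × 4 × 2 = 816,448,000 bytes.
Track C: 17 minutes 7 seconds = 1,027 s; 36,000 × 1,027 × 4 × 1 = 147,888,000 bytes.
Total = 3,107,056,000 bytes = 3107.06 MB.

3107.06 MB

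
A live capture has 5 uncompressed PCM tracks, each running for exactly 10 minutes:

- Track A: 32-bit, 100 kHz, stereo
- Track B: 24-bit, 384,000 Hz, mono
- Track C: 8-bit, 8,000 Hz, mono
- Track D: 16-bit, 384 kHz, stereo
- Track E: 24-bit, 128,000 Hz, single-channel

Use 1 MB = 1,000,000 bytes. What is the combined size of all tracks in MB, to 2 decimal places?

exactly 10 minutes = 600 s.
Track A: 100,000 × 600 × 4 × 2 = 480,000,000 bytes.
Track B: 384,000 × 600 × 3 × 1 = 691,200,000 bytes.
Track C: 8,000 × 600 × 1 × 1 = 4,800,000 bytes.
Track D: 384,000 × 600 × 2 × 2 = 921,600,000 bytes.
Track E: 128,000 × 600 × 3 × 1 = 230,400,000 bytes.
Total = 2,328,000,000 bytes = 2328.00 MB.

2328.00 MB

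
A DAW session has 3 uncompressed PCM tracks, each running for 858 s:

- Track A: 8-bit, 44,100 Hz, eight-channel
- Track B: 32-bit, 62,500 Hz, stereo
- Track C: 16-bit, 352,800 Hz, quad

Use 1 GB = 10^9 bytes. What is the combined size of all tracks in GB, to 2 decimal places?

3.15 GB

Track A: 44,100 × 858 × 1 × 8 = 302,702,400 bytes.
Track B: 62,500 × 858 × 4 × 2 = 429,000,000 bytes.
Track C: 352,800 × 858 × 2 × 4 = 2,421,619,200 bytes.
Total = 3,153,321,600 bytes = 3.15 GB.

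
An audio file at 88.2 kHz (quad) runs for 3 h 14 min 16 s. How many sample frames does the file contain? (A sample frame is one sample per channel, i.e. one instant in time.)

3 h 14 min 16 s = 11,656 s.
88,200 samples/s × 11,656 s = 1,028,059,200 frames.

1,028,059,200 sample frames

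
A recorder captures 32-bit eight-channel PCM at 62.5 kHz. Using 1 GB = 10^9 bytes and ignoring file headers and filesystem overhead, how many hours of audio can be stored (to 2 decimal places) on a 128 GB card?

Uncompressed byte rate = 62,500 × 4 × 8 = 2,000,000 bytes/s.
Capacity = 128 × 1,000,000,000 = 128,000,000,000 bytes.
128,000,000,000 / 2,000,000 ≈ 64000 s → 17.78 hours.

17.78 hours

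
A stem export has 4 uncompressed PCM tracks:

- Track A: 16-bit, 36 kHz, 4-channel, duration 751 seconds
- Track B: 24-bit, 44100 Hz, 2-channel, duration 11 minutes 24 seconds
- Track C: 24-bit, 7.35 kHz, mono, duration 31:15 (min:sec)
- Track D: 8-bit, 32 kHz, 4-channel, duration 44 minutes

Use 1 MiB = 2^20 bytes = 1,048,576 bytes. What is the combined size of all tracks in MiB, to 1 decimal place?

740.6 MiB

Track A: 36,000 × 751 × 2 × 4 = 216,288,000 bytes.
Track B: 11 minutes 24 seconds = 684 s; 44,100 × 684 × 3 × 2 = 180,986,400 bytes.
Track C: 31:15 (min:sec) = 1,875 s; 7,350 × 1,875 × 3 × 1 = 41,343,750 bytes.
Track D: 44 minutes = 2,640 s; 32,000 × 2,640 × 1 × 4 = 337,920,000 bytes.
Total = 776,538,150 bytes = 740.6 MiB.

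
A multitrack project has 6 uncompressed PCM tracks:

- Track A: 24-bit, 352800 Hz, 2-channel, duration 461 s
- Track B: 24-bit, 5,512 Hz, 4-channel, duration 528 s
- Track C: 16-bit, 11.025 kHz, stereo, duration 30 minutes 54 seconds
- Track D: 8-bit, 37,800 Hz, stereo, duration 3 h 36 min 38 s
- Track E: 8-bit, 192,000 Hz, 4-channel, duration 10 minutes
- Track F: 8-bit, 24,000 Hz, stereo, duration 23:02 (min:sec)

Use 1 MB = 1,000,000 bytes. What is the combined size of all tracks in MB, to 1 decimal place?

Track A: 352,800 × 461 × 3 × 2 = 975,844,800 bytes.
Track B: 5,512 × 528 × 3 × 4 = 34,924,032 bytes.
Track C: 30 minutes 54 seconds = 1,854 s; 11,025 × 1,854 × 2 × 2 = 81,761,400 bytes.
Track D: 3 h 36 min 38 s = 12,998 s; 37,800 × 12,998 × 1 × 2 = 982,648,800 bytes.
Track E: 10 minutes = 600 s; 192,000 × 600 × 1 × 4 = 460,800,000 bytes.
Track F: 23:02 (min:sec) = 1,382 s; 24,000 × 1,382 × 1 × 2 = 66,336,000 bytes.
Total = 2,602,315,032 bytes = 2602.3 MB.

2602.3 MB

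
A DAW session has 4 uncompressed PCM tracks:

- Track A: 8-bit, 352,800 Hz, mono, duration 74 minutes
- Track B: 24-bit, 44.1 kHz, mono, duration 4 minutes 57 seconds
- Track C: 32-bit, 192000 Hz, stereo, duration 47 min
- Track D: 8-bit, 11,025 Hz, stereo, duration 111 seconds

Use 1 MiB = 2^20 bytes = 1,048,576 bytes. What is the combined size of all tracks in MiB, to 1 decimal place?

5664.5 MiB

Track A: 74 minutes = 4,440 s; 352,800 × 4,440 × 1 × 1 = 1,566,432,000 bytes.
Track B: 4 minutes 57 seconds = 297 s; 44,100 × 297 × 3 × 1 = 39,293,100 bytes.
Track C: 47 min = 2,820 s; 192,000 × 2,820 × 4 × 2 = 4,331,520,000 bytes.
Track D: 11,025 × 111 × 1 × 2 = 2,447,550 bytes.
Total = 5,939,692,650 bytes = 5664.5 MiB.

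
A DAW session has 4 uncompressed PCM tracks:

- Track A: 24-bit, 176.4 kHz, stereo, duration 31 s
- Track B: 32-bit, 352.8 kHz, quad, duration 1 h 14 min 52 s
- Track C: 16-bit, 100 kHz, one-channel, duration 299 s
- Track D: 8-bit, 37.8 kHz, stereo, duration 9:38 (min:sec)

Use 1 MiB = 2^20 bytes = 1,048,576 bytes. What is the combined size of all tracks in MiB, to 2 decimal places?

24311.78 MiB

Track A: 176,400 × 31 × 3 × 2 = 32,810,400 bytes.
Track B: 1 h 14 min 52 s = 4,492 s; 352,800 × 4,492 × 4 × 4 = 25,356,441,600 bytes.
Track C: 100,000 × 299 × 2 × 1 = 59,800,000 bytes.
Track D: 9:38 (min:sec) = 578 s; 37,800 × 578 × 1 × 2 = 43,696,800 bytes.
Total = 25,492,748,800 bytes = 24311.78 MiB.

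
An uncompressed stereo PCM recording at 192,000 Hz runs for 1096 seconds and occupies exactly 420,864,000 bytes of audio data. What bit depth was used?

Bytes per sample = 420,864,000 / (192,000 × 1,096 × 2) = 420,864,000 / 420,864,000 = 1.
Bit depth = 1 × 8 = 8 bits.

8 bits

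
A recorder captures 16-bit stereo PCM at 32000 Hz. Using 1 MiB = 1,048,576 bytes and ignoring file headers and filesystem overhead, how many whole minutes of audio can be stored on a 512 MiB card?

69 minutes

Uncompressed byte rate = 32,000 × 2 × 2 = 128,000 bytes/s.
Capacity = 512 × 1,048,576 = 536,870,912 bytes.
536,870,912 / 128,000 ≈ 4194.3 s → 69 minutes.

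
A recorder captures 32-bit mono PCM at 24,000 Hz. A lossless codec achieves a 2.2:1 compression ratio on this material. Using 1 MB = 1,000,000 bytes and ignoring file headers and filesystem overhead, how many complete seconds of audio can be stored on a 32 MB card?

Uncompressed byte rate = 24,000 × 4 × 1 = 96,000 bytes/s.
After 2.2:1 compression, effective rate ≈ 43636.36 bytes/s.
Capacity = 32 × 1,000,000 = 32,000,000 bytes.
32,000,000 / effective rate ≈ 733.33 s → 733 seconds.

733 seconds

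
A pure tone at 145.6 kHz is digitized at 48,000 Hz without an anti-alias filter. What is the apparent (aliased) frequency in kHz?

Nyquist = 48,000/2 = 24,000 Hz; 145,600 Hz exceeds it.
Alias = |145,600 − 3×48,000| = |145,600 − 144,000| = 1,600 Hz = 1.6 kHz.

1.6 kHz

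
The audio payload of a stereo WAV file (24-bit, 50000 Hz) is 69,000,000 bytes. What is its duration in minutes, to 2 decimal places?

3.83 minutes

Byte rate = 50,000 × 3 × 2 = 300,000 bytes/s.
Duration = 69,000,000 / 300,000 = 230 s.
230 s / 60 = 3.83 minutes.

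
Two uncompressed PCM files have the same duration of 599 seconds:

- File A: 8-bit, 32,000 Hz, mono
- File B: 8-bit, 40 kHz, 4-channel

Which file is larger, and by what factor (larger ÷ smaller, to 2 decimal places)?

File B, by a factor of 5.00

File A: 32,000 × 1 × 1 = 32,000 bytes/s.
File B: 40,000 × 1 × 4 = 160,000 bytes/s.
File B is larger; ratio = 95,840,000 / 19,168,000 = 5.00.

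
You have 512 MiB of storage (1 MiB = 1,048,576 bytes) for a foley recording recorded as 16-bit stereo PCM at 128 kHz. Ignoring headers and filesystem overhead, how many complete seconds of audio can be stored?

1,048 seconds

Uncompressed byte rate = 128,000 × 2 × 2 = 512,000 bytes/s.
Capacity = 512 × 1,048,576 = 536,870,912 bytes.
536,870,912 / 512,000 ≈ 1048.58 s → 1,048 seconds.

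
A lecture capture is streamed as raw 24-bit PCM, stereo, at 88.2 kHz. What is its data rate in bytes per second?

529,200 bytes/s

Bit rate = 88,200 × 24 × 2 = 4,233,600 bits/s.
4,233,600 / 8 = 529,200 bytes/s.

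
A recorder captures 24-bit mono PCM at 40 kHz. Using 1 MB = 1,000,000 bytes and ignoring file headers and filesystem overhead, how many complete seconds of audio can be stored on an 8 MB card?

66 seconds

Uncompressed byte rate = 40,000 × 3 × 1 = 120,000 bytes/s.
Capacity = 8 × 1,000,000 = 8,000,000 bytes.
8,000,000 / 120,000 ≈ 66.67 s → 66 seconds.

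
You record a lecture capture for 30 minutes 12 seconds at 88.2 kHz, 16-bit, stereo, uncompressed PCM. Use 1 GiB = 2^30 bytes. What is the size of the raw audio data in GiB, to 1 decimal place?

Duration = 30 minutes 12 seconds = 1,812 s.
Bytes = 88,200 samples/s × 1,812 s × 2 bytes/sample × 2 ch = 639,273,600 bytes.
639,273,600 / 1,073,741,824 = 0.6 GiB.

0.6 GiB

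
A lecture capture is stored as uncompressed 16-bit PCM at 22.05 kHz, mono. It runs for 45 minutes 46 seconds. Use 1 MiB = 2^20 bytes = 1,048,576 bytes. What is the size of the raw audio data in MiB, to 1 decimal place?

115.5 MiB

Duration = 45 minutes 46 seconds = 2,746 s.
Bytes = 22,050 samples/s × 2,746 s × 2 bytes/sample × 1 ch = 121,098,600 bytes.
121,098,600 / 1,048,576 = 115.5 MiB.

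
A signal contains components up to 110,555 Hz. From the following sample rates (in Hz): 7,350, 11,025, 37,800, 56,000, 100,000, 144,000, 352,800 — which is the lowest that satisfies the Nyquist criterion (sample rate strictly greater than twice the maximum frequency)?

352,800 Hz

Need sample rate > 2 × 110,555 = 221,110 Hz.
Lowest listed rate above 221,110 Hz is 352,800 Hz.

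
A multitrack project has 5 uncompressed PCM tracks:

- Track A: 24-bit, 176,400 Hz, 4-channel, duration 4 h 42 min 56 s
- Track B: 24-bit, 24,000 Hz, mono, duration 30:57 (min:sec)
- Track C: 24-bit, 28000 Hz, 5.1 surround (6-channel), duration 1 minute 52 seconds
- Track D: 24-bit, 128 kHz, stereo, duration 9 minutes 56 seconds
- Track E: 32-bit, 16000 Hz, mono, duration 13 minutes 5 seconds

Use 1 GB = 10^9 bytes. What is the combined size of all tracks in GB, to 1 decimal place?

36.6 GB

Track A: 4 h 42 min 56 s = 16,976 s; 176,400 × 16,976 × 3 × 4 = 35,934,796,800 bytes.
Track B: 30:57 (min:sec) = 1,857 s; 24,000 × 1,857 × 3 × 1 = 133,704,000 bytes.
Track C: 1 minute 52 seconds = 112 s; 28,000 × 112 × 3 × 6 = 56,448,000 bytes.
Track D: 9 minutes 56 seconds = 596 s; 128,000 × 596 × 3 × 2 = 457,728,000 bytes.
Track E: 13 minutes 5 seconds = 785 s; 16,000 × 785 × 4 × 1 = 50,240,000 bytes.
Total = 36,632,916,800 bytes = 36.6 GB.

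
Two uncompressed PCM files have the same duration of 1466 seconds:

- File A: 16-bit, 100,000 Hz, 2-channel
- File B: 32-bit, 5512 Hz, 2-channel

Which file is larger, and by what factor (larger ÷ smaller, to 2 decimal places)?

File A, by a factor of 9.07

File A: 100,000 × 2 × 2 = 400,000 bytes/s.
File B: 5,512 × 4 × 2 = 44,096 bytes/s.
File A is larger; ratio = 586,400,000 / 64,644,736 = 9.07.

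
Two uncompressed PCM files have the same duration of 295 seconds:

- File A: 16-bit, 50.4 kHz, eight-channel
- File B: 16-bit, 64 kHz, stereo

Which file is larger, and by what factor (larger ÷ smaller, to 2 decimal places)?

File A, by a factor of 3.15

File A: 50,400 × 2 × 8 = 806,400 bytes/s.
File B: 64,000 × 2 × 2 = 256,000 bytes/s.
File A is larger; ratio = 237,888,000 / 75,520,000 = 3.15.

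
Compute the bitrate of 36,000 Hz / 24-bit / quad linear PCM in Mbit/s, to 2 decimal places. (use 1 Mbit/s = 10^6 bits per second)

Bit rate = 36,000 × 24 × 4 = 3,456,000 bits/s.
= 3.46 Mbit/s.

3.46 Mbit/s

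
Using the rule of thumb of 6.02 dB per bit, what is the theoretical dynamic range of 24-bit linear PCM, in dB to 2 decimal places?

144.48 dB

24 × 6.02 = 144.48 dB.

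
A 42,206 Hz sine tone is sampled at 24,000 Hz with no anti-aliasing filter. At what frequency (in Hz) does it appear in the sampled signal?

5,794 Hz

Nyquist = 24,000/2 = 12,000 Hz; 42,206 Hz exceeds it.
Alias = |42,206 − 2×24,000| = |42,206 − 48,000| = 5,794 Hz.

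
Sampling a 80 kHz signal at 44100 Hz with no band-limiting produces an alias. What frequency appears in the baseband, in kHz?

8.2 kHz

Nyquist = 44,100/2 = 22,050 Hz; 80,000 Hz exceeds it.
Alias = |80,000 − 2×44,100| = |80,000 − 88,200| = 8,200 Hz = 8.2 kHz.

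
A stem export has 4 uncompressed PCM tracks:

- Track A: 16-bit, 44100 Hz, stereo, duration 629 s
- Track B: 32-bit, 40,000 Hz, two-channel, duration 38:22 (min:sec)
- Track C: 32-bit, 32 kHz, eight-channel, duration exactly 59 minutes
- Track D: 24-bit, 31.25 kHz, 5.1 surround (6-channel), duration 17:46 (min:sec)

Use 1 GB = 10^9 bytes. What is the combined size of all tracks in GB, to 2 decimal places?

Track A: 44,100 × 629 × 2 × 2 = 110,955,600 bytes.
Track B: 38:22 (min:sec) = 2,302 s; 40,000 × 2,302 × 4 × 2 = 736,640,000 bytes.
Track C: exactly 59 minutes = 3,540 s; 32,000 × 3,540 × 4 × 8 = 3,624,960,000 bytes.
Track D: 17:46 (min:sec) = 1,066 s; 31,250 × 1,066 × 3 × 6 = 599,625,000 bytes.
Total = 5,072,180,600 bytes = 5.07 GB.

5.07 GB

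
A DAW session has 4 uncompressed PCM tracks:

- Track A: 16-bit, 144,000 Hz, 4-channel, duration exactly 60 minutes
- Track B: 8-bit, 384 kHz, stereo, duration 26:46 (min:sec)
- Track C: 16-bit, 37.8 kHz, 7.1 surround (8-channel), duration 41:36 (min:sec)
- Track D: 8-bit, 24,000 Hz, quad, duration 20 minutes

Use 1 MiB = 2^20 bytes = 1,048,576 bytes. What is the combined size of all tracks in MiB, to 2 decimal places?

6680.86 MiB

Track A: exactly 60 minutes = 3,600 s; 144,000 × 3,600 × 2 × 4 = 4,147,200,000 bytes.
Track B: 26:46 (min:sec) = 1,606 s; 384,000 × 1,606 × 1 × 2 = 1,233,408,000 bytes.
Track C: 41:36 (min:sec) = 2,496 s; 37,800 × 2,496 × 2 × 8 = 1,509,580,800 bytes.
Track D: 20 minutes = 1,200 s; 24,000 × 1,200 × 1 × 4 = 115,200,000 bytes.
Total = 7,005,388,800 bytes = 6680.86 MiB.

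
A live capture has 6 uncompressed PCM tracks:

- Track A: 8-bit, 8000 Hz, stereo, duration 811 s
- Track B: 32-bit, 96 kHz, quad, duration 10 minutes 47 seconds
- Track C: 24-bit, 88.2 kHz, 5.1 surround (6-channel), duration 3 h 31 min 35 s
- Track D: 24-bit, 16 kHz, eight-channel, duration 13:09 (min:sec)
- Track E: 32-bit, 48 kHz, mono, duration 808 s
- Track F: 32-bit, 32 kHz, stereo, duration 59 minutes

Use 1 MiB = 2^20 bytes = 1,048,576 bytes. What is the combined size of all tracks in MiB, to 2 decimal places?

21482.18 MiB

Track A: 8,000 × 811 × 1 × 2 = 12,976,000 bytes.
Track B: 10 minutes 47 seconds = 647 s; 96,000 × 647 × 4 × 4 = 993,792,000 bytes.
Track C: 3 h 31 min 35 s = 12,695 s; 88,200 × 12,695 × 3 × 6 = 20,154,582,000 bytes.
Track D: 13:09 (min:sec) = 789 s; 16,000 × 789 × 3 × 8 = 302,976,000 bytes.
Track E: 48,000 × 808 × 4 × 1 = 155,136,000 bytes.
Track F: 59 minutes = 3,540 s; 32,000 × 3,540 × 4 × 2 = 906,240,000 bytes.
Total = 22,525,702,000 bytes = 21482.18 MiB.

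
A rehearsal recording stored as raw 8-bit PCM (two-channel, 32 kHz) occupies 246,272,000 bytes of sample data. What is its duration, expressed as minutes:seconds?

Byte rate = 32,000 × 1 × 2 = 64,000 bytes/s.
Duration = 246,272,000 / 64,000 = 3,848 s.
3,848 s = 64:08.

64:08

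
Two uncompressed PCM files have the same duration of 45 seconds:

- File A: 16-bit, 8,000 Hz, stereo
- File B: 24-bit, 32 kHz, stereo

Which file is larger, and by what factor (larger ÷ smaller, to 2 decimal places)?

File A: 8,000 × 2 × 2 = 32,000 bytes/s.
File B: 32,000 × 3 × 2 = 192,000 bytes/s.
File B is larger; ratio = 8,640,000 / 1,440,000 = 6.00.

File B, by a factor of 6.00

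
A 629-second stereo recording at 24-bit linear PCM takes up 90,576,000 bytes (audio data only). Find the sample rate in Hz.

Bytes = sample_rate × seconds × bytes_per_sample × channels.
sample_rate = 90,576,000 / (629 × 3 × 2) = 90,576,000 / 3,774 = 24,000 Hz.

24,000 Hz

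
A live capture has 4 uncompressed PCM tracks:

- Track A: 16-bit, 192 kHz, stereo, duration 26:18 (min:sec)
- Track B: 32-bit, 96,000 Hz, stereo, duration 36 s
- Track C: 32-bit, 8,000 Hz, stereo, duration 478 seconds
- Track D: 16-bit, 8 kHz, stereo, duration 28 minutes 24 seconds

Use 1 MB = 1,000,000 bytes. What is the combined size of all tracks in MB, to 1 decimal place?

1324.7 MB

Track A: 26:18 (min:sec) = 1,578 s; 192,000 × 1,578 × 2 × 2 = 1,211,904,000 bytes.
Track B: 96,000 × 36 × 4 × 2 = 27,648,000 bytes.
Track C: 8,000 × 478 × 4 × 2 = 30,592,000 bytes.
Track D: 28 minutes 24 seconds = 1,704 s; 8,000 × 1,704 × 2 × 2 = 54,528,000 bytes.
Total = 1,324,672,000 bytes = 1324.7 MB.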